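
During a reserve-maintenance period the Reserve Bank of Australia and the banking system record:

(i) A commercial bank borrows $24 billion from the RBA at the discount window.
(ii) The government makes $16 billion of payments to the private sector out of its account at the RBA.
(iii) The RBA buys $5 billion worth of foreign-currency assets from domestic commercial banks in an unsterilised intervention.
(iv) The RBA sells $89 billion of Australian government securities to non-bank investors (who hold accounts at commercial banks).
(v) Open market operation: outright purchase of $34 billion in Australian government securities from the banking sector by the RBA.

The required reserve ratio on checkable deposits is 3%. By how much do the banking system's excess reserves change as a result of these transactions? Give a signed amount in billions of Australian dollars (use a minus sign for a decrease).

-$7.81 billion

Discount-window loan $24 billion: reserves +$24B, deposits 0.
Government spending $16 billion: reserves +$16B, deposits +$16B.
FX purchase $5 billion: reserves +$5B, deposits 0.
Asset sale (to non-banks) $89 billion: reserves −$89B, deposits −$89B.
OMO purchase (from banks) $34 billion: reserves +$34B, deposits 0.
Totals: Δreserves = −$10B, Δdeposits = −$73B.
Δrequired reserves = 3% × −$73B = −$2.19B.
Δexcess reserves = Δreserves − Δrequired = −$10B − (−$2.19B) = -$7.81 billion.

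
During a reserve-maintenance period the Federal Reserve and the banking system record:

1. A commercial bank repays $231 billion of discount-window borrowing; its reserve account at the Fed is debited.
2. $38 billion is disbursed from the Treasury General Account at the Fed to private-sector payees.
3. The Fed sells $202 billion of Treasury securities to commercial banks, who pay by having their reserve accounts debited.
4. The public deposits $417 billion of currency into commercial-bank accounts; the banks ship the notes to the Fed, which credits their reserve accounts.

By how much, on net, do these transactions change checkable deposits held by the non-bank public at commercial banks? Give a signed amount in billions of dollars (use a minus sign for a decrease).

+$455 billion

Discount-window repayment $231 billion: the counterparty is a bank, so public deposits are unchanged → 0.
Government spending $38 billion: non-bank counterparties' bank balances rise → +$38B.
OMO sale (to banks) $202 billion: the counterparty is a bank, so public deposits are unchanged → 0.
Currency deposit $417 billion: non-bank counterparties' bank balances rise → +$417B.
Net: 0 + 38 + 0 + 417 = +$455 billion.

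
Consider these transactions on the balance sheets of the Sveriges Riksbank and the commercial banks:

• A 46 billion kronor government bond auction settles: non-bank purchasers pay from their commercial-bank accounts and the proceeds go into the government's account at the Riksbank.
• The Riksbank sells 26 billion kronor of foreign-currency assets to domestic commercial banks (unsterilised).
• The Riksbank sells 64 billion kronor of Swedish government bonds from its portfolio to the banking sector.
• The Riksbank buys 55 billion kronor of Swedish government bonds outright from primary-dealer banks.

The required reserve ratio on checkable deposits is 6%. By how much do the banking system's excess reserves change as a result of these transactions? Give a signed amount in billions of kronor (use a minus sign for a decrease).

Government account inflow 46 billion kronor: reserves −46B, deposits −46B.
FX sale 26 billion kronor: reserves −26B, deposits 0.
OMO sale (to banks) 64 billion kronor: reserves −64B, deposits 0.
OMO purchase (from banks) 55 billion kronor: reserves +55B, deposits 0.
Totals: Δreserves = −81B, Δdeposits = −46B.
Δrequired reserves = 6% × −46B = −2.76B.
Δexcess reserves = Δreserves − Δrequired = −81B − (−2.76B) = -78.24 billion.

-78.24 billion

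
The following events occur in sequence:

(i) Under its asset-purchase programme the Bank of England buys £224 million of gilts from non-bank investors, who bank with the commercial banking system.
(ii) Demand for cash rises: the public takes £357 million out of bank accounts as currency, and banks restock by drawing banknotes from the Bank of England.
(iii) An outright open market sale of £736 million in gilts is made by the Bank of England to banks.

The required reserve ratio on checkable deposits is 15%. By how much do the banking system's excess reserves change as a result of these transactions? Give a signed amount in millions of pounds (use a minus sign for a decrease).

Asset purchase (from non-banks) £224 million: reserves +£224M, deposits +£224M.
Currency withdrawal £357 million: reserves −£357M, deposits −£357M.
OMO sale (to banks) £736 million: reserves −£736M, deposits 0.
Totals: Δreserves = −£869M, Δdeposits = −£133M.
Δrequired reserves = 15% × −£133M = −£19.95M.
Δexcess reserves = Δreserves − Δrequired = −£869M − (−£19.95M) = -£849.05 million.

-£849.05 million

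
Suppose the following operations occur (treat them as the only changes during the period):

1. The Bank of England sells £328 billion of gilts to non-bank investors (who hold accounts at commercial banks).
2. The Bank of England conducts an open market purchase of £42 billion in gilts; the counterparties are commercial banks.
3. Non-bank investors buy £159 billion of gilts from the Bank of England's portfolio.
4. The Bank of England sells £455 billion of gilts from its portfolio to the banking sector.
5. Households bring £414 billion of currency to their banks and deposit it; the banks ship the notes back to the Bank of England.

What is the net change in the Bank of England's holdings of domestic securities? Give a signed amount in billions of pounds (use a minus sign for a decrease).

-£900 billion

Asset sale (to non-banks) £328 billion: securities removed from the Bank of England's portfolio → −£328B.
OMO purchase (from banks) £42 billion: securities added to the Bank of England's portfolio → +£42B.
Asset sale (to non-banks) £159 billion: securities removed from the Bank of England's portfolio → −£159B.
OMO sale (to banks) £455 billion: securities removed from the Bank of England's portfolio → −£455B.
Currency deposit £414 billion: the Bank of England's securities portfolio is untouched → 0.
Net: −328 + 42 − 159 − 455 + 0 = -£900 billion.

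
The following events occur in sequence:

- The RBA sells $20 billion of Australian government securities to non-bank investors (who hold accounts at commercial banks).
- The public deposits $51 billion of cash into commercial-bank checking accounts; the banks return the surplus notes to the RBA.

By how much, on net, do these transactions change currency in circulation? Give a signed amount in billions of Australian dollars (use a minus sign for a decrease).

RBA balance sheet:
  Assets:      Securities −$20B
  Liabilities: Bank reserves +$31B, Currency in circulation −$51B
So the change in currency in circulation is -$51 billion.

-$51 billion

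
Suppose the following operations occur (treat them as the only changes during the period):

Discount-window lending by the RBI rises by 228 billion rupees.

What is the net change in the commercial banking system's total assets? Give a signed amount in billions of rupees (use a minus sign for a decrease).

Discount-window loan 228 billion rupees: bank balance sheets expand → +228B.

+228 billion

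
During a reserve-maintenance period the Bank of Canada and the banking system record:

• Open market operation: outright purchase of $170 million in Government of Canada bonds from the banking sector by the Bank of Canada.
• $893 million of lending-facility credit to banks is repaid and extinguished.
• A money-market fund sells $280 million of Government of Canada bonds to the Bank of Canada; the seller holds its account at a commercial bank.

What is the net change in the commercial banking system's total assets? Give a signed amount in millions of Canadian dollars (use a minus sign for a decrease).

Bank of Canada balance sheet:
  Assets:      Securities +$450M, Loans to banks −$893M
  Liabilities: Bank reserves −$443M
Commercial banking system:
  Assets:      Reserves at CB −$443M, Securities −$170M
  Liabilities: Checkable deposits +$280M, Borrowings from CB −$893M
Change in total bank assets = -$613 million.

-$613 million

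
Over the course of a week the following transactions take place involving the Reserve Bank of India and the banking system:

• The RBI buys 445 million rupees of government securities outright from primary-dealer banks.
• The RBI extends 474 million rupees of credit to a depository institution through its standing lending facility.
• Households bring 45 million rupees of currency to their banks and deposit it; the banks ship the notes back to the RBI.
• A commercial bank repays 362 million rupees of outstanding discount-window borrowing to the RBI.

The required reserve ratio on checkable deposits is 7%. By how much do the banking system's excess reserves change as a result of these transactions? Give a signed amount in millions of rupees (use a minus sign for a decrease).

OMO purchase (from banks) 445 million rupees: reserves +445M, deposits 0.
Discount-window loan 474 million rupees: reserves +474M, deposits 0.
Currency deposit 45 million rupees: reserves +45M, deposits +45M.
Discount-window repayment 362 million rupees: reserves −362M, deposits 0.
Totals: Δreserves = +602M, Δdeposits = +45M.
Δrequired reserves = 7% × +45M = +3.15M.
Δexcess reserves = Δreserves − Δrequired = +602M − (+3.15M) = +598.85 million.

+598.85 million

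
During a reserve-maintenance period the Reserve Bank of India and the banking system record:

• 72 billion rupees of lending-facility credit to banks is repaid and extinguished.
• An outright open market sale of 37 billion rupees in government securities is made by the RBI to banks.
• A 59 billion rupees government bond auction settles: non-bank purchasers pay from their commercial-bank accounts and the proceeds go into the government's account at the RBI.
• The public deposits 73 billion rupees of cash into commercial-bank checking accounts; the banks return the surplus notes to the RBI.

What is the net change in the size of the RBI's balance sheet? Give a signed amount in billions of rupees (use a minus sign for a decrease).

RBI balance sheet:
  Assets:      Securities −37B, Loans to banks −72B
  Liabilities: Bank reserves −95B, Currency in circulation −73B, Government deposits +59B
Commercial banking system:
  Assets:      Reserves at CB −95B, Securities +37B
  Liabilities: Checkable deposits +14B, Borrowings from CB −72B
Change in total RBI assets = -109 billion.

-109 billion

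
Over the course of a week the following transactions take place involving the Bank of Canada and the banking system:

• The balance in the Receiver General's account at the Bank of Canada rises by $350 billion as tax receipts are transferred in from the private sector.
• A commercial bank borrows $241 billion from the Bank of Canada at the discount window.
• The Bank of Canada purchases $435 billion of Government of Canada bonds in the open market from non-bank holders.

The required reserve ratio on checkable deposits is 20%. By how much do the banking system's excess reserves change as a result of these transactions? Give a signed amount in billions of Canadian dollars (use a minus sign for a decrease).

+$309 billion

Government account inflow $350 billion: reserves −$350B, deposits −$350B.
Discount-window loan $241 billion: reserves +$241B, deposits 0.
Asset purchase (from non-banks) $435 billion: reserves +$435B, deposits +$435B.
Totals: Δreserves = +$326B, Δdeposits = +$85B.
Δrequired reserves = 20% × +$85B = +$17B.
Δexcess reserves = Δreserves − Δrequired = +$326B − (+$17B) = +$309 billion.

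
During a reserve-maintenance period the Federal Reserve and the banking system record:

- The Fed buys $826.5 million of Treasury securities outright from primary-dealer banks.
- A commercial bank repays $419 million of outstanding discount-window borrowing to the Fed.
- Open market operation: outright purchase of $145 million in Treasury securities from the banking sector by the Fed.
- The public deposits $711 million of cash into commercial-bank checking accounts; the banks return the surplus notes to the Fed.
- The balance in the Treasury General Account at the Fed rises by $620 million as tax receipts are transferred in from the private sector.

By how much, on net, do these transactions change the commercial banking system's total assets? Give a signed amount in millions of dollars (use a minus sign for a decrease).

Fed balance sheet:
  Assets:      Securities +$971.5M, Loans to banks −$419M
  Liabilities: Bank reserves +$643.5M, Currency in circulation −$711M, Government deposits +$620M
Commercial banking system:
  Assets:      Reserves at CB +$643.5M, Securities −$971.5M
  Liabilities: Checkable deposits +$91M, Borrowings from CB −$419M
Change in total bank assets = -$328 million.

-$328 million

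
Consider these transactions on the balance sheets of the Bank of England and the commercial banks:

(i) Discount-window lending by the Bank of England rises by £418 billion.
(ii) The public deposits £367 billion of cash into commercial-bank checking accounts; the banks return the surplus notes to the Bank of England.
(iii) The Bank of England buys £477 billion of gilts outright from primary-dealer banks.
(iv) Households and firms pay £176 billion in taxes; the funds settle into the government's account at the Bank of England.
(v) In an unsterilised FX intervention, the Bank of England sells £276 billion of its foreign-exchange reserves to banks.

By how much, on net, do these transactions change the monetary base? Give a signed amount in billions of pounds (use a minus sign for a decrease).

Discount-window loan £418 billion: Bank of England balance sheet expands → +£418B.
Currency deposit £367 billion: just a shift between currency and reserves — both are base money → 0.
OMO purchase (from banks) £477 billion: Bank of England balance sheet expands → +£477B.
Government account inflow £176 billion: reserves shift to a non-base liability → −£176B.
FX sale £276 billion: Bank of England balance sheet contracts → −£276B.
Net: 418 + 0 + 477 − 176 − 276 = +£443 billion.

+£443 billion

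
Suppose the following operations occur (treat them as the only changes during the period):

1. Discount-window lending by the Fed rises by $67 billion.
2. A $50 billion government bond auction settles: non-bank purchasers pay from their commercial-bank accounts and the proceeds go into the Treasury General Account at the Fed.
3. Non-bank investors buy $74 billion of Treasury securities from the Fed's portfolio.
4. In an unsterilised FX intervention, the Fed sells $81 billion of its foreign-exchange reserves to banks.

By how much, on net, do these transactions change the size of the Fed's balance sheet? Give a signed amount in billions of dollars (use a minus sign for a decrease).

-$88 billion

Fed balance sheet:
  Assets:      Securities −$74B, Loans to banks +$67B, Foreign assets −$81B
  Liabilities: Bank reserves −$138B, Government deposits +$50B
Commercial banking system:
  Assets:      Reserves at CB −$138B, Foreign assets +$81B
  Liabilities: Checkable deposits −$124B, Borrowings from CB +$67B
Change in total Fed assets = -$88 billion.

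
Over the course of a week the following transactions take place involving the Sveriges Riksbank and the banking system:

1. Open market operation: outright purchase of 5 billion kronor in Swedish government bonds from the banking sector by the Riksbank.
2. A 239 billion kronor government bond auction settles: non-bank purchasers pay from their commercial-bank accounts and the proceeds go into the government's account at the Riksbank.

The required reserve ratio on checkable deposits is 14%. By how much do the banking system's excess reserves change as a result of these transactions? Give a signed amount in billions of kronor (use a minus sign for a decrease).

OMO purchase (from banks) 5 billion kronor: reserves +5B, deposits 0.
Government account inflow 239 billion kronor: reserves −239B, deposits −239B.
Totals: Δreserves = −234B, Δdeposits = −239B.
Δrequired reserves = 14% × −239B = −33.46B.
Δexcess reserves = Δreserves − Δrequired = −234B − (−33.46B) = -200.54 billion.

-200.54 billion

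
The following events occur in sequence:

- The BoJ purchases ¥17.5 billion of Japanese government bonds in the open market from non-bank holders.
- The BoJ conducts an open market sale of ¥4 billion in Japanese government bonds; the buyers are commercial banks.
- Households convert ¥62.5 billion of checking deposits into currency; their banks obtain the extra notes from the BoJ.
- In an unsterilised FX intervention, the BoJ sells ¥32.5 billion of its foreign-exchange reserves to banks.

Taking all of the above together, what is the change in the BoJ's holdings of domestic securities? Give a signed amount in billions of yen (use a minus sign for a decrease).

BoJ balance sheet:
  Assets:      Securities +¥13.5B, Foreign assets −¥32.5B
  Liabilities: Bank reserves −¥81.5B, Currency in circulation +¥62.5B
So the change in the BoJ's holdings of domestic securities is +¥13.5 billion.

+¥13.5 billion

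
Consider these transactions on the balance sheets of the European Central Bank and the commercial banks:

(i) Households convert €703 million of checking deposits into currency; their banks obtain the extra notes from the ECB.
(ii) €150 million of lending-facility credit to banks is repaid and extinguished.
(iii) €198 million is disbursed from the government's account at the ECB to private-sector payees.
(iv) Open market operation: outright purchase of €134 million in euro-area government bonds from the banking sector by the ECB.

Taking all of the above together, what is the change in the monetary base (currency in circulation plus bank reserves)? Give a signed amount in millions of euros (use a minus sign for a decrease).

+€182 million

ECB balance sheet:
  Assets:      Securities +€134M, Loans to banks −€150M
  Liabilities: Bank reserves −€521M, Currency in circulation +€703M, Government deposits −€198M
Commercial banking system:
  Assets:      Reserves at CB −€521M, Securities −€134M
  Liabilities: Checkable deposits −€505M, Borrowings from CB −€150M
Monetary base = currency + reserves: +€703M + (−€521M) = +€182 million.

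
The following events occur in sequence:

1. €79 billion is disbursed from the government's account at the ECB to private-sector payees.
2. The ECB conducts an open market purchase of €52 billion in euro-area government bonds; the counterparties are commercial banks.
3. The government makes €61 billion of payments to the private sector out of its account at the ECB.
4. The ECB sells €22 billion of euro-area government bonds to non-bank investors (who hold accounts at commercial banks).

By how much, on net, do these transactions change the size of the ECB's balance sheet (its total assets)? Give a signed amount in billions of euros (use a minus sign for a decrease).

+€30 billion

ECB balance sheet:
  Assets:      Securities +€30B
  Liabilities: Bank reserves +€170B, Government deposits −€140B
Change in total ECB assets = +€30 billion.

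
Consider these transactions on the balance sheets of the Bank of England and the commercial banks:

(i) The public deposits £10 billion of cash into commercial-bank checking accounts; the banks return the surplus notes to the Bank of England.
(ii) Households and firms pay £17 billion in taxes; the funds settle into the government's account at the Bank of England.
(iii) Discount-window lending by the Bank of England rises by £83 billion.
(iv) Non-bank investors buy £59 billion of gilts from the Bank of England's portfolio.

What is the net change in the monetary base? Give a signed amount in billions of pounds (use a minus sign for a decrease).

Bank of England balance sheet:
  Assets:      Securities −£59B, Loans to banks +£83B
  Liabilities: Bank reserves +£17B, Currency in circulation −£10B, Government deposits +£17B
Monetary base = currency + reserves: −£10B + (+£17B) = +£7 billion.

+£7 billion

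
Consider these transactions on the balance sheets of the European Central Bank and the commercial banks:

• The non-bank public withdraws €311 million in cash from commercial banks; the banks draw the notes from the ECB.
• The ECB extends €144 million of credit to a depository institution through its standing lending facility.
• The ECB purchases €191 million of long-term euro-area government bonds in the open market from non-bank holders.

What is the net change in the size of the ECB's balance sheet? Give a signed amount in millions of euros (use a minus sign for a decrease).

+€335 million

Currency withdrawal €311 million: only the composition of liabilities changes → 0.
Discount-window loan €144 million: an ECB asset is acquired → +€144M.
Asset purchase (from non-banks) €191 million: an ECB asset is acquired → +€191M.
Net: 0 + 144 + 191 = +€335 million.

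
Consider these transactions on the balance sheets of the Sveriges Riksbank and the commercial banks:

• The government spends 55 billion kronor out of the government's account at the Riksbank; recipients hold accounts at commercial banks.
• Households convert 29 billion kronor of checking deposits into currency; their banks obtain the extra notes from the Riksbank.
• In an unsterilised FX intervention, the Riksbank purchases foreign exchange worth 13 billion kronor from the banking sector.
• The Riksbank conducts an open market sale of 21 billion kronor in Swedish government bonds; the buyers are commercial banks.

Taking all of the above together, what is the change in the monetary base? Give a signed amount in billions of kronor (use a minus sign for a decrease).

Government spending 55 billion kronor: a non-base liability converts back to reserves → +55B.
Currency withdrawal 29 billion kronor: just a shift between currency and reserves — both are base money → 0.
FX purchase 13 billion kronor: Riksbank balance sheet expands → +13B.
OMO sale (to banks) 21 billion kronor: Riksbank balance sheet contracts → −21B.
Net: 55 + 0 + 13 − 21 = +47 billion.

+47 billion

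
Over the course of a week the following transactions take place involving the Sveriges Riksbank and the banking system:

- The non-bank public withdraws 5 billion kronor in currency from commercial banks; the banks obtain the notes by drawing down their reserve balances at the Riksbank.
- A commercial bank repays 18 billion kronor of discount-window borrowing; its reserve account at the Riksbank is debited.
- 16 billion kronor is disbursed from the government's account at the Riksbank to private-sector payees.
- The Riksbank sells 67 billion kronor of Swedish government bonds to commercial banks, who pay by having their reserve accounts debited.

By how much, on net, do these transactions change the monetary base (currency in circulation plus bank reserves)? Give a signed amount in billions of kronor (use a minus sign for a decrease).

Currency withdrawal 5 billion kronor: just a shift between currency and reserves — both are base money → 0.
Discount-window repayment 18 billion kronor: Riksbank balance sheet contracts → −18B.
Government spending 16 billion kronor: a non-base liability converts back to reserves → +16B.
OMO sale (to banks) 67 billion kronor: Riksbank balance sheet contracts → −67B.
Net: 0 − 18 + 16 − 67 = -69 billion.

-69 billion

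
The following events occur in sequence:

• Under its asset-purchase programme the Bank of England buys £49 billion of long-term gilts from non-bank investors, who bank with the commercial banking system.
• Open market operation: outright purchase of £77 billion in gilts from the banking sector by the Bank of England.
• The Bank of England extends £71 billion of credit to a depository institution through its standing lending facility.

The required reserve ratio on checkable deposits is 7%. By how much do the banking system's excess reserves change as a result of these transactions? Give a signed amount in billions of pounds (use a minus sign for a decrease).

Asset purchase (from non-banks) £49 billion: reserves +£49B, deposits +£49B.
OMO purchase (from banks) £77 billion: reserves +£77B, deposits 0.
Discount-window loan £71 billion: reserves +£71B, deposits 0.
Totals: Δreserves = +£197B, Δdeposits = +£49B.
Δrequired reserves = 7% × +£49B = +£3.43B.
Δexcess reserves = Δreserves − Δrequired = +£197B − (+£3.43B) = +£193.57 billion.

+£193.57 billion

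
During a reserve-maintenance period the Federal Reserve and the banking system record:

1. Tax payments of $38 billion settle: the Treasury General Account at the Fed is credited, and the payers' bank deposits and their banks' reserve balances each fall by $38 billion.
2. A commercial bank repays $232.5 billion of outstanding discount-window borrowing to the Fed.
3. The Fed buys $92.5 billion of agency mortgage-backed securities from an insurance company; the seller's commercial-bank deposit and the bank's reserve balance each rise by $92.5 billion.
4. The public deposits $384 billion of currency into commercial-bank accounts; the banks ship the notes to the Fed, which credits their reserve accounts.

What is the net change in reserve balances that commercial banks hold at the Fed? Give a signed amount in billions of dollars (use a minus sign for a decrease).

+$206 billion

Fed balance sheet:
  Assets:      Securities +$92.5B, Loans to banks −$232.5B
  Liabilities: Bank reserves +$206B, Currency in circulation −$384B, Government deposits +$38B
Commercial banking system:
  Assets:      Reserves at CB +$206B
  Liabilities: Checkable deposits +$438.5B, Borrowings from CB −$232.5B
So the change in reserve balances that commercial banks hold at the Fed is +$206 billion.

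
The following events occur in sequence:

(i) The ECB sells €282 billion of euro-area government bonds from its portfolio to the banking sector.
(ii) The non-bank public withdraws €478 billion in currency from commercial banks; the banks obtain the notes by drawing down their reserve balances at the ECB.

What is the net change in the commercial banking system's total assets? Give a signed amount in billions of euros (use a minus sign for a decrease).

-€478 billion

OMO sale (to banks) €282 billion: just an asset swap on bank balance sheets → 0.
Currency withdrawal €478 billion: bank balance sheets shrink → −€478B.
Net: 0 − 478 = -€478 billion.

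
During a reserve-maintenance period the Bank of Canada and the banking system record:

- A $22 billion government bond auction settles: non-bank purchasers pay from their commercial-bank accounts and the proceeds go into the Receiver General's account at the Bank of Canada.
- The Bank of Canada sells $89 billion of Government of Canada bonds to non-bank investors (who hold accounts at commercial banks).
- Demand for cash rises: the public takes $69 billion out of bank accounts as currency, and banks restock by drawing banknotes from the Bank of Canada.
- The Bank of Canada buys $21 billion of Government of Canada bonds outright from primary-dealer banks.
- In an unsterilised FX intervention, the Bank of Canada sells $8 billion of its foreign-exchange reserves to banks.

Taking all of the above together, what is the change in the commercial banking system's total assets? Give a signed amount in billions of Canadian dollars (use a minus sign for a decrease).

Bank of Canada balance sheet:
  Assets:      Securities −$68B, Foreign assets −$8B
  Liabilities: Bank reserves −$167B, Currency in circulation +$69B, Government deposits +$22B
Commercial banking system:
  Assets:      Reserves at CB −$167B, Securities −$21B, Foreign assets +$8B
  Liabilities: Checkable deposits −$180B
Change in total bank assets = -$180 billion.

-$180 billion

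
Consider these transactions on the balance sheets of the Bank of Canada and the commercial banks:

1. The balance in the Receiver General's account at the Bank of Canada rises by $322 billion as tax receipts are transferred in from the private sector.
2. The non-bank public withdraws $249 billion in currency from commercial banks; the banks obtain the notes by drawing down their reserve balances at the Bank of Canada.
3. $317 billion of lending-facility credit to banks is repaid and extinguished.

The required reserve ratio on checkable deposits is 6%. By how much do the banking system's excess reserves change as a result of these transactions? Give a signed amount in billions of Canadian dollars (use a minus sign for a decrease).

Government account inflow $322 billion: reserves −$322B, deposits −$322B.
Currency withdrawal $249 billion: reserves −$249B, deposits −$249B.
Discount-window repayment $317 billion: reserves −$317B, deposits 0.
Totals: Δreserves = −$888B, Δdeposits = −$571B.
Δrequired reserves = 6% × −$571B = −$34.26B.
Δexcess reserves = Δreserves − Δrequired = −$888B − (−$34.26B) = -$853.74 billion.

-$853.74 billion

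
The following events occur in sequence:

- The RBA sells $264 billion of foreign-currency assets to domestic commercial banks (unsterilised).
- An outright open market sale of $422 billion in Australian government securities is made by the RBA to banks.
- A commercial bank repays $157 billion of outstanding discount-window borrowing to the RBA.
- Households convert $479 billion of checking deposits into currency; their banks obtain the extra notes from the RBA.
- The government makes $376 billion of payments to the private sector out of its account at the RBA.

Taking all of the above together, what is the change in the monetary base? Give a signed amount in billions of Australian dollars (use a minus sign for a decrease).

-$467 billion

FX sale $264 billion: RBA balance sheet contracts → −$264B.
OMO sale (to banks) $422 billion: RBA balance sheet contracts → −$422B.
Discount-window repayment $157 billion: RBA balance sheet contracts → −$157B.
Currency withdrawal $479 billion: just a shift between currency and reserves — both are base money → 0.
Government spending $376 billion: a non-base liability converts back to reserves → +$376B.
Net: −264 − 422 − 157 + 0 + 376 = -$467 billion.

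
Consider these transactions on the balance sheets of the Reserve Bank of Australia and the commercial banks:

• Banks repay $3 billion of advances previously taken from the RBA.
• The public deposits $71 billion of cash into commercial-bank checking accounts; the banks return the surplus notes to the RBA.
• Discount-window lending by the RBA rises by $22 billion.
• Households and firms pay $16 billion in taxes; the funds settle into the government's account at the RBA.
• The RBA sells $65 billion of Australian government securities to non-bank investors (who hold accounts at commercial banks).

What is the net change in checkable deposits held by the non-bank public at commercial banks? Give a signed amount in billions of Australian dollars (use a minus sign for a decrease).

-$10 billion

Discount-window repayment $3 billion: the counterparty is a bank, so public deposits are unchanged → 0.
Currency deposit $71 billion: non-bank counterparties' bank balances rise → +$71B.
Discount-window loan $22 billion: the counterparty is a bank, so public deposits are unchanged → 0.
Government account inflow $16 billion: non-bank counterparties' bank balances fall → −$16B.
Asset sale (to non-banks) $65 billion: non-bank counterparties' bank balances fall → −$65B.
Net: 0 + 71 + 0 − 16 − 65 = -$10 billion.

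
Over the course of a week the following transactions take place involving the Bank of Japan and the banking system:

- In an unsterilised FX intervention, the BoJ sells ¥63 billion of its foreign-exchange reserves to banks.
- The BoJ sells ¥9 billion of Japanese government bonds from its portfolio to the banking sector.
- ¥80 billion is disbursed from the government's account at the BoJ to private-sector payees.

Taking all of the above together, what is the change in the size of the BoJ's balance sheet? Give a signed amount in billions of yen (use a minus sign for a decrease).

-¥72 billion

FX sale ¥63 billion: a BoJ asset is shed → −¥63B.
OMO sale (to banks) ¥9 billion: a BoJ asset is shed → −¥9B.
Government spending ¥80 billion: only the composition of liabilities changes → 0.
Net: −63 − 9 + 0 = -¥72 billion.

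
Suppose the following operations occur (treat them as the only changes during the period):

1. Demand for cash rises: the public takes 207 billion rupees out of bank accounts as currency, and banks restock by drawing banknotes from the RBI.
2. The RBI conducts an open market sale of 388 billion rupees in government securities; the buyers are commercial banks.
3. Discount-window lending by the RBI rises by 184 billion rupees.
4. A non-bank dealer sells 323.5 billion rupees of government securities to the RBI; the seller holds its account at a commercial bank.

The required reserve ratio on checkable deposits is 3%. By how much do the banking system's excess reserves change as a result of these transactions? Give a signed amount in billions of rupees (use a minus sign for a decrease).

Currency withdrawal 207 billion rupees: reserves −207B, deposits −207B.
OMO sale (to banks) 388 billion rupees: reserves −388B, deposits 0.
Discount-window loan 184 billion rupees: reserves +184B, deposits 0.
Asset purchase (from non-banks) 323.5 billion rupees: reserves +323.5B, deposits +323.5B.
Totals: Δreserves = −87.5B, Δdeposits = +116.5B.
Δrequired reserves = 3% × +116.5B = +3.495B.
Δexcess reserves = Δreserves − Δrequired = −87.5B − (+3.495B) = -90.995 billion.

-90.995 billion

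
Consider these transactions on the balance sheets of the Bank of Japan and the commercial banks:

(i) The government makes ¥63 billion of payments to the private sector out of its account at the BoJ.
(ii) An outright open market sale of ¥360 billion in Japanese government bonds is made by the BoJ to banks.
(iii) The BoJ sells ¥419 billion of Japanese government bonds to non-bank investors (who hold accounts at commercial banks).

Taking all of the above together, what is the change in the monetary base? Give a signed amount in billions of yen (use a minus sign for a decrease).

-¥716 billion

Government spending ¥63 billion: a non-base liability converts back to reserves → +¥63B.
OMO sale (to banks) ¥360 billion: BoJ balance sheet contracts → −¥360B.
Asset sale (to non-banks) ¥419 billion: BoJ balance sheet contracts → −¥419B.
Net: 63 − 360 − 419 = -¥716 billion.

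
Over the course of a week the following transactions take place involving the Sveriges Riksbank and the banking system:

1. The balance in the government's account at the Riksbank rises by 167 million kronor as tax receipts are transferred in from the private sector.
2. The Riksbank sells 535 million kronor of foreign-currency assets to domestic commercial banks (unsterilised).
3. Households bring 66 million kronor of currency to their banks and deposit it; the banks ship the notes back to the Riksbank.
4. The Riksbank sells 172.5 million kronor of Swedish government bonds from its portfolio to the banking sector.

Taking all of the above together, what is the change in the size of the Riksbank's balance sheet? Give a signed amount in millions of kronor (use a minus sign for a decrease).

Government account inflow 167 million kronor: only the composition of liabilities changes → 0.
FX sale 535 million kronor: a Riksbank asset is shed → −535M.
Currency deposit 66 million kronor: only the composition of liabilities changes → 0.
OMO sale (to banks) 172.5 million kronor: a Riksbank asset is shed → −172.5M.
Net: 0 − 535 + 0 − 172.5 = -707.5 million.

-707.5 million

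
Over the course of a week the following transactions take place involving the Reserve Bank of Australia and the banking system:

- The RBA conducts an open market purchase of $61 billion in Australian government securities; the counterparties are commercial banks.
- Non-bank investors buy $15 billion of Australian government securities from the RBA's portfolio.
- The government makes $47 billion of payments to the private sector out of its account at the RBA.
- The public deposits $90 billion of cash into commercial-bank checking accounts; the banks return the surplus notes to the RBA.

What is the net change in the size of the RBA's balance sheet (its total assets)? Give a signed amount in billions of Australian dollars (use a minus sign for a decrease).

+$46 billion

RBA balance sheet:
  Assets:      Securities +$46B
  Liabilities: Bank reserves +$183B, Currency in circulation −$90B, Government deposits −$47B
Commercial banking system:
  Assets:      Reserves at CB +$183B, Securities −$61B
  Liabilities: Checkable deposits +$122B
Change in total RBA assets = +$46 billion.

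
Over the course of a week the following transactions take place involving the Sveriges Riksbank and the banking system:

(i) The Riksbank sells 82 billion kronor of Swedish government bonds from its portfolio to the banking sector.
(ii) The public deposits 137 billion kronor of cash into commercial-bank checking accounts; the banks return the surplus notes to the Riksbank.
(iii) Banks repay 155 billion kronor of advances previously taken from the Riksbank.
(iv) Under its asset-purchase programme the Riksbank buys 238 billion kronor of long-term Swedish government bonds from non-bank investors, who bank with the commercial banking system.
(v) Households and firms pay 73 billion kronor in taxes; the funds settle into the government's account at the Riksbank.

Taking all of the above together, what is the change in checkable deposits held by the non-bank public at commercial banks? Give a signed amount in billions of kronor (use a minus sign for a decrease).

+302 billion

OMO sale (to banks) 82 billion kronor: the counterparty is a bank, so public deposits are unchanged → 0.
Currency deposit 137 billion kronor: non-bank counterparties' bank balances rise → +137B.
Discount-window repayment 155 billion kronor: the counterparty is a bank, so public deposits are unchanged → 0.
Asset purchase (from non-banks) 238 billion kronor: non-bank counterparties' bank balances rise → +238B.
Government account inflow 73 billion kronor: non-bank counterparties' bank balances fall → −73B.
Net: 0 + 137 + 0 + 238 − 73 = +302 billion.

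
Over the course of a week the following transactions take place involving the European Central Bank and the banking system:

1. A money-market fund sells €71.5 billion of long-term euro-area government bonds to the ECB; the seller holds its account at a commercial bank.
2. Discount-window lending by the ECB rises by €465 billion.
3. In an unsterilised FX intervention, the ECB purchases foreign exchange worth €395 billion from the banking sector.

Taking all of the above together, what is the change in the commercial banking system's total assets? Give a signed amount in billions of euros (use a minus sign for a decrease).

+€536.5 billion

Asset purchase (from non-banks) €71.5 billion: bank balance sheets expand → +€71.5B.
Discount-window loan €465 billion: bank balance sheets expand → +€465B.
FX purchase €395 billion: just an asset swap on bank balance sheets → 0.
Net: 71.5 + 465 + 0 = +€536.5 billion.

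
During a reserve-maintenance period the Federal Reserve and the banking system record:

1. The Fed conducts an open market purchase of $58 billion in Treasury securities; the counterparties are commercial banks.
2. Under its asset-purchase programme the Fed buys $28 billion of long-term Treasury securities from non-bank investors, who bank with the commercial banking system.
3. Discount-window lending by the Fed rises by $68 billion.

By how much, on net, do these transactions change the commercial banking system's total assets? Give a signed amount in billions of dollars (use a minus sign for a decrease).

OMO purchase (from banks) $58 billion: just an asset swap on bank balance sheets → 0.
Asset purchase (from non-banks) $28 billion: bank balance sheets expand → +$28B.
Discount-window loan $68 billion: bank balance sheets expand → +$68B.
Net: 0 + 28 + 68 = +$96 billion.

+$96 billion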